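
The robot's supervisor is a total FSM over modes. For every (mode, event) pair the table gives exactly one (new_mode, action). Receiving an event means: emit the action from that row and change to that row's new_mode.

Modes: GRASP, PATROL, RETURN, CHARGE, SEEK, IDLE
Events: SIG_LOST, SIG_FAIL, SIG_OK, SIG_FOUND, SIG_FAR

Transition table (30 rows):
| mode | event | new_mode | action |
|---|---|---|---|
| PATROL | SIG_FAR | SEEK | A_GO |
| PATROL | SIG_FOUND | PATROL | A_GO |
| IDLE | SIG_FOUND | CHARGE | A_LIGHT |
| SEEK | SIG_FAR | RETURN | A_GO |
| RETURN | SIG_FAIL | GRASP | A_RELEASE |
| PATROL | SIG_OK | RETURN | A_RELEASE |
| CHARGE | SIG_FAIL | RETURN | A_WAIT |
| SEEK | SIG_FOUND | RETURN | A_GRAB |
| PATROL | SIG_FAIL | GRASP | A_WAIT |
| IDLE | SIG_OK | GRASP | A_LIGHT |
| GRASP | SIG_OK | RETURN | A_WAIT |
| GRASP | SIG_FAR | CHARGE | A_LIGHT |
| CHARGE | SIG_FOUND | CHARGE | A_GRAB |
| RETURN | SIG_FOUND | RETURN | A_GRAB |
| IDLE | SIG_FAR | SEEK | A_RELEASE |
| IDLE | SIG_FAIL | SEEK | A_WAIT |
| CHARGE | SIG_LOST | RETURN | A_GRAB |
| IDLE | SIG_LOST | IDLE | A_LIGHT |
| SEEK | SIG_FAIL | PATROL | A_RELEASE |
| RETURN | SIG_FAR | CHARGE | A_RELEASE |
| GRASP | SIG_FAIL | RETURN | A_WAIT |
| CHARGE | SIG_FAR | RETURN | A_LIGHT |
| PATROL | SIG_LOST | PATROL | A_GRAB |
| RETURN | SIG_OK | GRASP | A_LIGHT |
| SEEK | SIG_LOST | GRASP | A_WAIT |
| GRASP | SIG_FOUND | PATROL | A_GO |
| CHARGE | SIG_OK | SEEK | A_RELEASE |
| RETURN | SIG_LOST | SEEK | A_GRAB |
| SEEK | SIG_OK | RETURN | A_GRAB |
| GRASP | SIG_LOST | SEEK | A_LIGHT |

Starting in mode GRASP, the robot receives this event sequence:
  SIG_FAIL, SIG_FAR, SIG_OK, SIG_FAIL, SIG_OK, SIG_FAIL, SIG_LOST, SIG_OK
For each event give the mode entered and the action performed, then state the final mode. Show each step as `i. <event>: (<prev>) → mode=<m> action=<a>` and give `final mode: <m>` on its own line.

final mode: RETURN

1. SIG_FAIL: (GRASP) → mode=RETURN action=A_WAIT
2. SIG_FAR: (RETURN) → mode=CHARGE action=A_RELEASE
3. SIG_OK: (CHARGE) → mode=SEEK action=A_RELEASE
4. SIG_FAIL: (SEEK) → mode=PATROL action=A_RELEASE
5. SIG_OK: (PATROL) → mode=RETURN action=A_RELEASE
6. SIG_FAIL: (RETURN) → mode=GRASP action=A_RELEASE
7. SIG_LOST: (GRASP) → mode=SEEK action=A_LIGHT
8. SIG_OK: (SEEK) → mode=RETURN action=A_GRAB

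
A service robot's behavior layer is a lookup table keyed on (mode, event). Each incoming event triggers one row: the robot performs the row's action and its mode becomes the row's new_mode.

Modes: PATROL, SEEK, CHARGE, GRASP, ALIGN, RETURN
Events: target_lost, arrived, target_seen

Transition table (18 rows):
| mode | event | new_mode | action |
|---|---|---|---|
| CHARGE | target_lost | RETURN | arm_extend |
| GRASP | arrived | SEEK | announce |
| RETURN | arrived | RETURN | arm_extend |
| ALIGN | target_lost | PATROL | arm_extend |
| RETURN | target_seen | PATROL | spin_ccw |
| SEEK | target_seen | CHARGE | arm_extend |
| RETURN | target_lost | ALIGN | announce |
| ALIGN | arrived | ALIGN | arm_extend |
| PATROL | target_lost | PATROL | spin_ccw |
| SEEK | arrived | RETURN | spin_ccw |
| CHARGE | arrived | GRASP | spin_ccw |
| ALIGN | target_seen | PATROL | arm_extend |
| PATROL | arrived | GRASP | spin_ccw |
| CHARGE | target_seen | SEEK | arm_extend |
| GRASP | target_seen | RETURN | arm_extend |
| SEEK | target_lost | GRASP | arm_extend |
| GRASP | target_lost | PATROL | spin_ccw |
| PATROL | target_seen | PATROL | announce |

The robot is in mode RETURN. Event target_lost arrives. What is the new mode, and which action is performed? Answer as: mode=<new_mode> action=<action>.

mode=ALIGN action=announce

current mode = RETURN; filter table to that mode:
  (RETURN, arrived) → (RETURN, arm_extend)
  (RETURN, target_seen) → (PATROL, spin_ccw)
  (RETURN, target_lost) → (ALIGN, announce)  ← event matches
event = target_lost selects (ALIGN, announce)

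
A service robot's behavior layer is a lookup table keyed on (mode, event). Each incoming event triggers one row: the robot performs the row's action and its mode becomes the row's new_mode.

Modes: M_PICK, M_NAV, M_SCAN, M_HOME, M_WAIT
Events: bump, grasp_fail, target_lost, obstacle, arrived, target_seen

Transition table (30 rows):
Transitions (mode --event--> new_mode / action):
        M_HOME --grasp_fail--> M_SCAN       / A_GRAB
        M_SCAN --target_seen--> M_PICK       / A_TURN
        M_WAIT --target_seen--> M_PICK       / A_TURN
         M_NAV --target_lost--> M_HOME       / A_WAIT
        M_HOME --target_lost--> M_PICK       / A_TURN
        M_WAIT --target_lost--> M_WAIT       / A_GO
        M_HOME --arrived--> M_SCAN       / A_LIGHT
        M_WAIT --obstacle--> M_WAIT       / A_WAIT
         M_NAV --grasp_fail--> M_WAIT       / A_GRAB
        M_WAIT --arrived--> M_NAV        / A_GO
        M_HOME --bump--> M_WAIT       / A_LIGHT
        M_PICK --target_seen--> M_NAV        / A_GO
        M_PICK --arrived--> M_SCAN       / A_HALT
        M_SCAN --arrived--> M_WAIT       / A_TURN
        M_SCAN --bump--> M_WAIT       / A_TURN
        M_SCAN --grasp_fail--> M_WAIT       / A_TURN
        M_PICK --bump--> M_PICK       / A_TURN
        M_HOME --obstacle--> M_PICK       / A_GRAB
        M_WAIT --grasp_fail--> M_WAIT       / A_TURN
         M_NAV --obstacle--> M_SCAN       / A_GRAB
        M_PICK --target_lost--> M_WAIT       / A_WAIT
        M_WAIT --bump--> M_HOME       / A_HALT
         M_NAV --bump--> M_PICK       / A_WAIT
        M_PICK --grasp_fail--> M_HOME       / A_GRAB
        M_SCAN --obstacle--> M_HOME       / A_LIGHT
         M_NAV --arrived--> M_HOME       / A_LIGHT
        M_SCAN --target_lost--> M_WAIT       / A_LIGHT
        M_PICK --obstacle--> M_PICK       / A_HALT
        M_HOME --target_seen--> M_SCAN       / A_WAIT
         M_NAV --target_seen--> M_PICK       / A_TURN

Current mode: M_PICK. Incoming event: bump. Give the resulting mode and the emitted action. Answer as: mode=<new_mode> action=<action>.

mode=M_PICK action=A_TURN

current mode = M_PICK; filter table to that mode:
  (M_PICK, target_seen) → (M_NAV, A_GO)
  (M_PICK, arrived) → (M_SCAN, A_HALT)
  (M_PICK, bump) → (M_PICK, A_TURN)  ← event matches
  (M_PICK, target_lost) → (M_WAIT, A_WAIT)
  (M_PICK, grasp_fail) → (M_HOME, A_GRAB)
  (M_PICK, obstacle) → (M_PICK, A_HALT)
event = bump selects (M_PICK, A_TURN)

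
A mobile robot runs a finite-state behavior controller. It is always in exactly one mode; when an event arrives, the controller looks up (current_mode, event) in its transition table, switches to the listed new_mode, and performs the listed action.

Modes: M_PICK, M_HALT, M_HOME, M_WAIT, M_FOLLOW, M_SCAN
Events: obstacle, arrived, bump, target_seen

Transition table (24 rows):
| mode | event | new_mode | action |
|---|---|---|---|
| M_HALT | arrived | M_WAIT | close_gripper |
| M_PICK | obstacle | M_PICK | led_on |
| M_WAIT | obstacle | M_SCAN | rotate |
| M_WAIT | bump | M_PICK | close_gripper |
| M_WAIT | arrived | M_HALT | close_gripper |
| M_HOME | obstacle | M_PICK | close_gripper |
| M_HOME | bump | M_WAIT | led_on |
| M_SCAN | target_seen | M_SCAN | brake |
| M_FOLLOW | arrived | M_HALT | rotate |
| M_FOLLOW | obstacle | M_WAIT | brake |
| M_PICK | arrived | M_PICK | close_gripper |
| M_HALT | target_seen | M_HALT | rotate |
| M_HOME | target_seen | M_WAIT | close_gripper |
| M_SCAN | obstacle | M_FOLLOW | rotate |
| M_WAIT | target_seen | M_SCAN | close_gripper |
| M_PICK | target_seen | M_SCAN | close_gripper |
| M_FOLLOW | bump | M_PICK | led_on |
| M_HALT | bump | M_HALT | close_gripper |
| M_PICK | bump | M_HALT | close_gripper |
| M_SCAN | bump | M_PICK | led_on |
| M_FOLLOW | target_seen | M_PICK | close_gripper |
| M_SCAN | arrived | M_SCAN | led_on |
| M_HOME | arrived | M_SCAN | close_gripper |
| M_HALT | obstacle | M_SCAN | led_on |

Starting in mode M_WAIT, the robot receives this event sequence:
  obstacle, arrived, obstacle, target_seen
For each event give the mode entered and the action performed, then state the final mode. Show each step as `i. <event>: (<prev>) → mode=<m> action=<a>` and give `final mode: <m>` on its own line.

final mode: M_PICK

1. obstacle: (M_WAIT) → mode=M_SCAN action=rotate
2. arrived: (M_SCAN) → mode=M_SCAN action=led_on
3. obstacle: (M_SCAN) → mode=M_FOLLOW action=rotate
4. target_seen: (M_FOLLOW) → mode=M_PICK action=close_gripper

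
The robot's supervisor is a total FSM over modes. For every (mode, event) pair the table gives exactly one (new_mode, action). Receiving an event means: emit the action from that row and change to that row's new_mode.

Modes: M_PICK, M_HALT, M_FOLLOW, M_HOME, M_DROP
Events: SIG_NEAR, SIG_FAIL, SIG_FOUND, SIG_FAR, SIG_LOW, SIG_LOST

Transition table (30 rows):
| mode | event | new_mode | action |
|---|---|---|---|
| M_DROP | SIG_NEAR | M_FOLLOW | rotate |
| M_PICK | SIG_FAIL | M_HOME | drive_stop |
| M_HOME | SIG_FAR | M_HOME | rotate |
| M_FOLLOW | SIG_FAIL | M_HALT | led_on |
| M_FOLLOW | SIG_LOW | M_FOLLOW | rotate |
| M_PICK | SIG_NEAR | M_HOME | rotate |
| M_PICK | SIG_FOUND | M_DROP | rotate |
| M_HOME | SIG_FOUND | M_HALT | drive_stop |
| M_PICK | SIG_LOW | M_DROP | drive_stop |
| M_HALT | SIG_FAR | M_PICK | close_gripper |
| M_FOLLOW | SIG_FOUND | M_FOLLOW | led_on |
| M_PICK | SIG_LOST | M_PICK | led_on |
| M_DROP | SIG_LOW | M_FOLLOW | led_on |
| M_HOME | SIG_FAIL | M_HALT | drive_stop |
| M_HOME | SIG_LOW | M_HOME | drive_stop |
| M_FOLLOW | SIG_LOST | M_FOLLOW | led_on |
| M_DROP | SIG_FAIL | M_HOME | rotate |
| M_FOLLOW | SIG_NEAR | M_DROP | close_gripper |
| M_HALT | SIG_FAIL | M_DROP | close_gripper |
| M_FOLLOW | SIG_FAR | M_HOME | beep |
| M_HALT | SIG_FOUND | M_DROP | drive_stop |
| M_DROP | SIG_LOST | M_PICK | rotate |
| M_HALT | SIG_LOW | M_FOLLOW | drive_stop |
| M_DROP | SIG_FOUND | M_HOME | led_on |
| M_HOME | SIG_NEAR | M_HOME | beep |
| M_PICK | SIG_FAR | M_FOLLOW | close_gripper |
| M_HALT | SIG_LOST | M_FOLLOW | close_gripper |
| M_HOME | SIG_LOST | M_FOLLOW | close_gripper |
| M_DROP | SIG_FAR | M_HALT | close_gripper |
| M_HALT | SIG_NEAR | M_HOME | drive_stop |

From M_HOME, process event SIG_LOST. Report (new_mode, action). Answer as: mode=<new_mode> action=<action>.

current mode = M_HOME; filter table to that mode:
  (M_HOME, SIG_FAR) → (M_HOME, rotate)
  (M_HOME, SIG_FOUND) → (M_HALT, drive_stop)
  (M_HOME, SIG_FAIL) → (M_HALT, drive_stop)
  (M_HOME, SIG_LOW) → (M_HOME, drive_stop)
  (M_HOME, SIG_NEAR) → (M_HOME, beep)
  (M_HOME, SIG_LOST) → (M_FOLLOW, close_gripper)  ← event matches
event = SIG_LOST selects (M_FOLLOW, close_gripper)

mode=M_FOLLOW action=close_gripper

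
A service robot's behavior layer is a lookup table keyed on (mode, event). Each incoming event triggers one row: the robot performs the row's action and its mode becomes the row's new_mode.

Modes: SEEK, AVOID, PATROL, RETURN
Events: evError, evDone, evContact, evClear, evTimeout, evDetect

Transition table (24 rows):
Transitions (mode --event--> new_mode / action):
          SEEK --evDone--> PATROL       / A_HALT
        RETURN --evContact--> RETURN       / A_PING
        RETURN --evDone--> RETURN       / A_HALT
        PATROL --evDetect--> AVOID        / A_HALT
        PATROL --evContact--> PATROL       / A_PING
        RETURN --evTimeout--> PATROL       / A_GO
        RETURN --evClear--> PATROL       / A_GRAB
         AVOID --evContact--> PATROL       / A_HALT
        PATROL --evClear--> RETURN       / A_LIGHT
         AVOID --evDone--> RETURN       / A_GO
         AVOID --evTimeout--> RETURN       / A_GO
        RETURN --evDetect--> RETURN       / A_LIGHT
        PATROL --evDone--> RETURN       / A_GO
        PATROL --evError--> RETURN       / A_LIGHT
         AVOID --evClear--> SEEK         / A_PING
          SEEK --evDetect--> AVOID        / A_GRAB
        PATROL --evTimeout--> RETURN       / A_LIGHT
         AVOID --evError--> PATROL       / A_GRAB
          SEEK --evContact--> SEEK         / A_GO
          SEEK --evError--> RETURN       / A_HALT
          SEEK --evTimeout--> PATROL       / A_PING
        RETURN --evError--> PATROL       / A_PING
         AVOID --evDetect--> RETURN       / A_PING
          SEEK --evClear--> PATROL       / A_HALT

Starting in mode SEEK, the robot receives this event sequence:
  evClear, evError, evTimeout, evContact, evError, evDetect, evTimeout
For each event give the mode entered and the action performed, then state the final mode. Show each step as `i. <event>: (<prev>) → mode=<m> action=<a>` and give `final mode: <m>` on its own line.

1. evClear: (SEEK) → mode=PATROL action=A_HALT
2. evError: (PATROL) → mode=RETURN action=A_LIGHT
3. evTimeout: (RETURN) → mode=PATROL action=A_GO
4. evContact: (PATROL) → mode=PATROL action=A_PING
5. evError: (PATROL) → mode=RETURN action=A_LIGHT
6. evDetect: (RETURN) → mode=RETURN action=A_LIGHT
7. evTimeout: (RETURN) → mode=PATROL action=A_GO

final mode: PATROL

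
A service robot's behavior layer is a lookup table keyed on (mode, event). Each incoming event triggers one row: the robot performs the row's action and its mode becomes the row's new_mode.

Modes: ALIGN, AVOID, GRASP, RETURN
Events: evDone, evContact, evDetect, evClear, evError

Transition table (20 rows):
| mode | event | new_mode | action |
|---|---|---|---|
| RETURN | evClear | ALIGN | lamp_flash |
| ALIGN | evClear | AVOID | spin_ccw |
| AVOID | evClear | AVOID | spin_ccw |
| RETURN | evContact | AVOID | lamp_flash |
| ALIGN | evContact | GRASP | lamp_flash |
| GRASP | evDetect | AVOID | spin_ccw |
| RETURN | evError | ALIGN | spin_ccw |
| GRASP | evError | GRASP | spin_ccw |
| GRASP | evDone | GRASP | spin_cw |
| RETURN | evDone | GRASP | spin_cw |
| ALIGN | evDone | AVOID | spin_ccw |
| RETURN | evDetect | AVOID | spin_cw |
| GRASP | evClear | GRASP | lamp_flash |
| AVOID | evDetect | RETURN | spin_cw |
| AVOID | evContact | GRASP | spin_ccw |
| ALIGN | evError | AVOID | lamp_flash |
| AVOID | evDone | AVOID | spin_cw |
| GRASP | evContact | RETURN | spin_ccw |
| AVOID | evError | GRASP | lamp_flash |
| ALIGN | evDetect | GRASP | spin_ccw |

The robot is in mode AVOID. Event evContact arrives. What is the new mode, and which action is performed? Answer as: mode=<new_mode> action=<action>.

mode=GRASP action=spin_ccw

current mode = AVOID; filter table to that mode:
  (AVOID, evClear) → (AVOID, spin_ccw)
  (AVOID, evDetect) → (RETURN, spin_cw)
  (AVOID, evContact) → (GRASP, spin_ccw)  ← event matches
  (AVOID, evDone) → (AVOID, spin_cw)
  (AVOID, evError) → (GRASP, lamp_flash)
event = evContact selects (GRASP, spin_ccw)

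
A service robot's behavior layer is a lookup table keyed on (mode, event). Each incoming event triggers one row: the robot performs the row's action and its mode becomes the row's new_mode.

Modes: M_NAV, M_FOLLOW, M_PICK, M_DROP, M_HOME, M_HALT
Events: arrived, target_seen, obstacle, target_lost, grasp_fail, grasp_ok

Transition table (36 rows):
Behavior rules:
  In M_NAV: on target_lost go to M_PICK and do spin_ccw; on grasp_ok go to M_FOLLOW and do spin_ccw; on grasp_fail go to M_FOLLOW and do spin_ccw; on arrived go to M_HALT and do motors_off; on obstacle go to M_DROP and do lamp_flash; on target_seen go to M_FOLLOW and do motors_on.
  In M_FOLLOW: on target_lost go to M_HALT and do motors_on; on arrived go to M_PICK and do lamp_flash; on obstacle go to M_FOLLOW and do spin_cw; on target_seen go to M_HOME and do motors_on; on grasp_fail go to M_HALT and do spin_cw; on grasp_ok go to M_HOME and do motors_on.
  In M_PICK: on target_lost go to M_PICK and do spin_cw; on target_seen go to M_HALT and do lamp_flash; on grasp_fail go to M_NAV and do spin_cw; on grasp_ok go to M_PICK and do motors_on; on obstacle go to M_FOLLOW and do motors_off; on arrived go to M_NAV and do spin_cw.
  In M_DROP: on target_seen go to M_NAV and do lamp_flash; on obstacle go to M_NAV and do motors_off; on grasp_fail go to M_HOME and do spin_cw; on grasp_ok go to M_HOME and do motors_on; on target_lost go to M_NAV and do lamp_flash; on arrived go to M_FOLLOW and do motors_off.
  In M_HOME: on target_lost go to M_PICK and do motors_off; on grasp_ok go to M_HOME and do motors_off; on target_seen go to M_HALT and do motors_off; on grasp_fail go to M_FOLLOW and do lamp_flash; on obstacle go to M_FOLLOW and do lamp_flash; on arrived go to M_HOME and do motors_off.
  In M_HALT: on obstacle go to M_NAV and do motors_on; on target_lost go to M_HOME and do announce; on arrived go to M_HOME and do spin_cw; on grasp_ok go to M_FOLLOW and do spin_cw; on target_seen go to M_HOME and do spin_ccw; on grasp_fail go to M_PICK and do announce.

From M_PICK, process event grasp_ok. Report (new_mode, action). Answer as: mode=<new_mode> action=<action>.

mode=M_PICK action=motors_on

current mode = M_PICK; filter table to that mode:
  (M_PICK, target_lost) → (M_PICK, spin_cw)
  (M_PICK, target_seen) → (M_HALT, lamp_flash)
  (M_PICK, grasp_fail) → (M_NAV, spin_cw)
  (M_PICK, grasp_ok) → (M_PICK, motors_on)  ← event matches
  (M_PICK, obstacle) → (M_FOLLOW, motors_off)
  (M_PICK, arrived) → (M_NAV, spin_cw)
event = grasp_ok selects (M_PICK, motors_on)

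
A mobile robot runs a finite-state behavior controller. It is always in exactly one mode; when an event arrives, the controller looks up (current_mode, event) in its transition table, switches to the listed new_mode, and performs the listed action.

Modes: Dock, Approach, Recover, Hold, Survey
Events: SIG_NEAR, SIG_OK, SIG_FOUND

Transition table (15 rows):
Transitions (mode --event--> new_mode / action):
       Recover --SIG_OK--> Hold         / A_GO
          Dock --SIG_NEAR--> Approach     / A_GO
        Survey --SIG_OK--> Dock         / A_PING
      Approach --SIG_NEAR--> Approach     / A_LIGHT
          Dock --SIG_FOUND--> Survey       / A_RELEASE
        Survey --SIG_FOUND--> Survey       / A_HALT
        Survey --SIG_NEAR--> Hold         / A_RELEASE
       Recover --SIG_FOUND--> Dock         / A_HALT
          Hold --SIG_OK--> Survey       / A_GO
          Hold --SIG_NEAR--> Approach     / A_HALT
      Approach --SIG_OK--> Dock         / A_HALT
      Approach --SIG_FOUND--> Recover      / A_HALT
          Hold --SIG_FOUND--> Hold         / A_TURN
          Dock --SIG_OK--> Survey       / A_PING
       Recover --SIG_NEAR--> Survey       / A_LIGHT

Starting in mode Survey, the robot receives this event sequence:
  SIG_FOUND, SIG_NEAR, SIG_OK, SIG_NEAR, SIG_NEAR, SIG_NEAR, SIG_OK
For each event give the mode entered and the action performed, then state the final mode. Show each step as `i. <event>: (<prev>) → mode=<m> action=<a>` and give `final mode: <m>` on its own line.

1. SIG_FOUND: (Survey) → mode=Survey action=A_HALT
2. SIG_NEAR: (Survey) → mode=Hold action=A_RELEASE
3. SIG_OK: (Hold) → mode=Survey action=A_GO
4. SIG_NEAR: (Survey) → mode=Hold action=A_RELEASE
5. SIG_NEAR: (Hold) → mode=Approach action=A_HALT
6. SIG_NEAR: (Approach) → mode=Approach action=A_LIGHT
7. SIG_OK: (Approach) → mode=Dock action=A_HALT

final mode: Dock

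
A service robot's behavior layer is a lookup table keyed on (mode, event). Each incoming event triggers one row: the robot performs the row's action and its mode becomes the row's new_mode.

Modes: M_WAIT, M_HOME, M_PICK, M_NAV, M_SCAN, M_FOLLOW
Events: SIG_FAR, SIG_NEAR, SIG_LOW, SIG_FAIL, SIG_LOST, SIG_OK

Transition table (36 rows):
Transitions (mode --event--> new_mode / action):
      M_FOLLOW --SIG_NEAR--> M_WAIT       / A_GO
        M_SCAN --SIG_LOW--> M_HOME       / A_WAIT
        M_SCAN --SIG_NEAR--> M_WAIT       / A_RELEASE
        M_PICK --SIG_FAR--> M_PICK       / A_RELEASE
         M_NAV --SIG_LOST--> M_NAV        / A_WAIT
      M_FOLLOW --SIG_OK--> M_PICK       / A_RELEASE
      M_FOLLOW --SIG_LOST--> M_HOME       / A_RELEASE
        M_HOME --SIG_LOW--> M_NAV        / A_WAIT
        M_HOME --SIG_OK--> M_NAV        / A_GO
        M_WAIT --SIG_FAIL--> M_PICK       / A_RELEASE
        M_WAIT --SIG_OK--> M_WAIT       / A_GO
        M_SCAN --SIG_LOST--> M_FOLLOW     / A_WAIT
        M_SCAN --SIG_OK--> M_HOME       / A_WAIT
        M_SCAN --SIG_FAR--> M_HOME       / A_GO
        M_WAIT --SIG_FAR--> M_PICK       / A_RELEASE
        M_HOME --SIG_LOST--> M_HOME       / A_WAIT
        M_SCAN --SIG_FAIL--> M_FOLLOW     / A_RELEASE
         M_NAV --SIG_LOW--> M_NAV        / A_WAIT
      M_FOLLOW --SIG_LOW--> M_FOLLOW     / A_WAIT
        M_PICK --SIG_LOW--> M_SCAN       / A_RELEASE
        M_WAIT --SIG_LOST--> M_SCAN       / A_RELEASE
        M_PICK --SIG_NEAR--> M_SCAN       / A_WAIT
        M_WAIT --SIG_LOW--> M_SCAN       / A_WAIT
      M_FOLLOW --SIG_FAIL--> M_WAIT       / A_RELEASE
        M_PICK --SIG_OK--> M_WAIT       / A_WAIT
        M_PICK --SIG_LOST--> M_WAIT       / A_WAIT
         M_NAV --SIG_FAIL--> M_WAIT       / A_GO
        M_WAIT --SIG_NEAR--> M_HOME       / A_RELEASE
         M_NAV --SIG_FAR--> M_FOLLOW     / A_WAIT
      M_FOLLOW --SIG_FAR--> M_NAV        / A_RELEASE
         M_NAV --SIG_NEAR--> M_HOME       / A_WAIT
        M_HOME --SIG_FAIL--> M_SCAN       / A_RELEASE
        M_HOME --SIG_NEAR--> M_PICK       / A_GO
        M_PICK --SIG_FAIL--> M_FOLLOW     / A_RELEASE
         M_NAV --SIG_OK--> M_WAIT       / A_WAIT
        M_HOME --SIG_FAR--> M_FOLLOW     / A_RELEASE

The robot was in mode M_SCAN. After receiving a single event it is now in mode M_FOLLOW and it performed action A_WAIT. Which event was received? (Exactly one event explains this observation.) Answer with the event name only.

SIG_LOST

try SIG_FAR: (M_SCAN, SIG_FAR) → (M_HOME, A_GO)
try SIG_NEAR: (M_SCAN, SIG_NEAR) → (M_WAIT, A_RELEASE)
try SIG_LOW: (M_SCAN, SIG_LOW) → (M_HOME, A_WAIT)
try SIG_FAIL: (M_SCAN, SIG_FAIL) → (M_FOLLOW, A_RELEASE)
try SIG_LOST: (M_SCAN, SIG_LOST) → (M_FOLLOW, A_WAIT)  ← matches
try SIG_OK: (M_SCAN, SIG_OK) → (M_HOME, A_WAIT)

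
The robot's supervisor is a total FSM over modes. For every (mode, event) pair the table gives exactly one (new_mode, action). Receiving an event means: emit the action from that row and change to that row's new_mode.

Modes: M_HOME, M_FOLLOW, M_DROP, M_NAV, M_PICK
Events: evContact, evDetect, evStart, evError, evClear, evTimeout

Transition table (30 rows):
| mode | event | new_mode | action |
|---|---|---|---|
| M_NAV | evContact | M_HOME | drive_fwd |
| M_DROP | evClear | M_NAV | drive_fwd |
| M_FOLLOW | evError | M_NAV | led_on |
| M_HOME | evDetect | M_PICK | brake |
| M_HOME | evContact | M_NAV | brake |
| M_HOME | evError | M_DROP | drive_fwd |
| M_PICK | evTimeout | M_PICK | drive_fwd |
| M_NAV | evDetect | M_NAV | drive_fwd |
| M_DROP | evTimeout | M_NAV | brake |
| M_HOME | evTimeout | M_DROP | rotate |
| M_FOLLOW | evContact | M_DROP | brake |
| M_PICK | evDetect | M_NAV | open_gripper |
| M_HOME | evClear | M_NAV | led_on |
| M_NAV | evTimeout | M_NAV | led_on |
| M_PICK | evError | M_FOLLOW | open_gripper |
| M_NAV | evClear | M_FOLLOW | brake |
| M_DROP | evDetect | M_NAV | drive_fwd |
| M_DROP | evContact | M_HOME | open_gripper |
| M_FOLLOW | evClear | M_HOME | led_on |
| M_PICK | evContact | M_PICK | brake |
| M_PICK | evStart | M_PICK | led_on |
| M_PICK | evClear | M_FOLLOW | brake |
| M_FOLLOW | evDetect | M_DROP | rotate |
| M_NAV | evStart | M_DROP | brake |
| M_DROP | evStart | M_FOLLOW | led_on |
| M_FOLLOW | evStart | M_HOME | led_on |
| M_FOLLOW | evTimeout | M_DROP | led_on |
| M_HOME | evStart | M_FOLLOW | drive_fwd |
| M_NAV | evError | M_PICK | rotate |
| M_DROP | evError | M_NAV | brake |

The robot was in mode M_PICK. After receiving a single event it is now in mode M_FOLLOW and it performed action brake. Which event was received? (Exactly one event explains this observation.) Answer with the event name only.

evClear

try evContact: (M_PICK, evContact) → (M_PICK, brake)
try evDetect: (M_PICK, evDetect) → (M_NAV, open_gripper)
try evStart: (M_PICK, evStart) → (M_PICK, led_on)
try evError: (M_PICK, evError) → (M_FOLLOW, open_gripper)
try evClear: (M_PICK, evClear) → (M_FOLLOW, brake)  ← matches
try evTimeout: (M_PICK, evTimeout) → (M_PICK, drive_fwd)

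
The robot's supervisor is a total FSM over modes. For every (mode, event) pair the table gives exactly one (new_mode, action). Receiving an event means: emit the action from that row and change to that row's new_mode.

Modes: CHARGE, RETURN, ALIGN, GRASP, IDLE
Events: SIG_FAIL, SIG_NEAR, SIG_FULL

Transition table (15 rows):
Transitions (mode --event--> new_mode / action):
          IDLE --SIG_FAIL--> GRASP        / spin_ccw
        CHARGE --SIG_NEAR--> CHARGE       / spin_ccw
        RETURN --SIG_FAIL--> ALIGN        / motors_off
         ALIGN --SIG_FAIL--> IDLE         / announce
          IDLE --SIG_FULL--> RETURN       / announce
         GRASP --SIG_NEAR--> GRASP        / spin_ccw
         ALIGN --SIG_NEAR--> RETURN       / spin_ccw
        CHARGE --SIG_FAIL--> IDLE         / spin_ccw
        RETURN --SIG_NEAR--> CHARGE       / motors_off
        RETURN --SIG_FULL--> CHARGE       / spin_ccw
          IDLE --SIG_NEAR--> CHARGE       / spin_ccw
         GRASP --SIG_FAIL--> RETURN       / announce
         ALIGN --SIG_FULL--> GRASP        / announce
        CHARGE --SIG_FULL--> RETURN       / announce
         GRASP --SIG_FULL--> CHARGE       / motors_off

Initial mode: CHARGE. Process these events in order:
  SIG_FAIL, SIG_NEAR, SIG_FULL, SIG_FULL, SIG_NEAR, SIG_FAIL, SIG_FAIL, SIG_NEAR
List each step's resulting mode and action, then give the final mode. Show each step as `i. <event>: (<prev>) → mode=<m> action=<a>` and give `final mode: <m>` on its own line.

final mode: GRASP

1. SIG_FAIL: (CHARGE) → mode=IDLE action=spin_ccw
2. SIG_NEAR: (IDLE) → mode=CHARGE action=spin_ccw
3. SIG_FULL: (CHARGE) → mode=RETURN action=announce
4. SIG_FULL: (RETURN) → mode=CHARGE action=spin_ccw
5. SIG_NEAR: (CHARGE) → mode=CHARGE action=spin_ccw
6. SIG_FAIL: (CHARGE) → mode=IDLE action=spin_ccw
7. SIG_FAIL: (IDLE) → mode=GRASP action=spin_ccw
8. SIG_NEAR: (GRASP) → mode=GRASP action=spin_ccw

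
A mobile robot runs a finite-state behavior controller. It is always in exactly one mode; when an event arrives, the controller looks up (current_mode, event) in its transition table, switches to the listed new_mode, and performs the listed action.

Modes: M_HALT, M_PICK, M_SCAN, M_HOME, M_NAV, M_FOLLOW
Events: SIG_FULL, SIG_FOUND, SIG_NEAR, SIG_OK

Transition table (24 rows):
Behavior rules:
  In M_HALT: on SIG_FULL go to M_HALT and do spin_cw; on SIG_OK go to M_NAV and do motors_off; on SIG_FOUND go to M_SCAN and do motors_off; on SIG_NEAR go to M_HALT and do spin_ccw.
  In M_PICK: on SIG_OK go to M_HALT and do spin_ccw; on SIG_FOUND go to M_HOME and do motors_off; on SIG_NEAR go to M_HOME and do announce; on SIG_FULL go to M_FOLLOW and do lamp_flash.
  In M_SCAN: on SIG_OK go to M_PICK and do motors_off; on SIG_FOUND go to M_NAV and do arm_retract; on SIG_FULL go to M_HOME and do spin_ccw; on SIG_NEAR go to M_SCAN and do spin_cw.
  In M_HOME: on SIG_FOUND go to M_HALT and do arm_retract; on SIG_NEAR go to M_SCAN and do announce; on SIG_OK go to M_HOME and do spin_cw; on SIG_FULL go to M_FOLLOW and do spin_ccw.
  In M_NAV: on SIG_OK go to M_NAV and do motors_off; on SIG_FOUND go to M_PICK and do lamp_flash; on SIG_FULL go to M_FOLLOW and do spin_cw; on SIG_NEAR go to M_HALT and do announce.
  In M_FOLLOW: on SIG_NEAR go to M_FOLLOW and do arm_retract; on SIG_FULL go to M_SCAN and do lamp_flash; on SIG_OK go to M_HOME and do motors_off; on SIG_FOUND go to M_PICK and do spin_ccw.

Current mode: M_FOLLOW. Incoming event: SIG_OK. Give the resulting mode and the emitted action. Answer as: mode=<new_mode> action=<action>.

current mode = M_FOLLOW; filter table to that mode:
  (M_FOLLOW, SIG_NEAR) → (M_FOLLOW, arm_retract)
  (M_FOLLOW, SIG_FULL) → (M_SCAN, lamp_flash)
  (M_FOLLOW, SIG_OK) → (M_HOME, motors_off)  ← event matches
  (M_FOLLOW, SIG_FOUND) → (M_PICK, spin_ccw)
event = SIG_OK selects (M_HOME, motors_off)

mode=M_HOME action=motors_off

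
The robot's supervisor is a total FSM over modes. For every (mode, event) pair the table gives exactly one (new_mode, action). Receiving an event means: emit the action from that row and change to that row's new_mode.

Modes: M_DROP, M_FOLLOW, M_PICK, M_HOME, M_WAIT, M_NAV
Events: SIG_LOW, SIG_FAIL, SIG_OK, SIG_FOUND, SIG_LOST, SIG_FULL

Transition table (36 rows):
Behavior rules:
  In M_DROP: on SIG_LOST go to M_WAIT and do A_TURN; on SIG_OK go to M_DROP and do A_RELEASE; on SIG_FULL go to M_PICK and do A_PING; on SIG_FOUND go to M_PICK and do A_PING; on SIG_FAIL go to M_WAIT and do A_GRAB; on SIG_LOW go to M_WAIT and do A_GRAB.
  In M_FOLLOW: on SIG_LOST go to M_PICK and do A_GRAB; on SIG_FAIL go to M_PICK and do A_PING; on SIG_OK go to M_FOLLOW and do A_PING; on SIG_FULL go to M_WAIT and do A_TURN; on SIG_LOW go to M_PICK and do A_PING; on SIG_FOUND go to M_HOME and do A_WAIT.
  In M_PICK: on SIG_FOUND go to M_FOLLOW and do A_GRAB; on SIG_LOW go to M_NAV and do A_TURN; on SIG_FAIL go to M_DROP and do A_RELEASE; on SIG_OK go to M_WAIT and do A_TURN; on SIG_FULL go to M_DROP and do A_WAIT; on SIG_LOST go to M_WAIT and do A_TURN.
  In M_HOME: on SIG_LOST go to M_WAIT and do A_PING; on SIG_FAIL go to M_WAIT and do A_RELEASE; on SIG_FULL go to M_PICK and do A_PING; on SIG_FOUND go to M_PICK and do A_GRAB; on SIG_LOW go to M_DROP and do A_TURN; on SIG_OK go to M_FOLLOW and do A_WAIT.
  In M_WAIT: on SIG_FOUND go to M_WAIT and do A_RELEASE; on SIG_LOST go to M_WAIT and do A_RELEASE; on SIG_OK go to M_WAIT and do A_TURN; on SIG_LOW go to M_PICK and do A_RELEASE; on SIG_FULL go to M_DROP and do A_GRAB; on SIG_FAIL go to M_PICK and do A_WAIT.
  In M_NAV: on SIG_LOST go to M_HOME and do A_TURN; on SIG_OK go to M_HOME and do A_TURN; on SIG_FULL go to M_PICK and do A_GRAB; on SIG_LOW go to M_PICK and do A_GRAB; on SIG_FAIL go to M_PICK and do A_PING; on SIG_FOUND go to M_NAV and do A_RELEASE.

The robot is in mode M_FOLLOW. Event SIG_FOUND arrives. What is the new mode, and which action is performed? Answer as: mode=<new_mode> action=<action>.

mode=M_HOME action=A_WAIT

current mode = M_FOLLOW; filter table to that mode:
  (M_FOLLOW, SIG_LOST) → (M_PICK, A_GRAB)
  (M_FOLLOW, SIG_FAIL) → (M_PICK, A_PING)
  (M_FOLLOW, SIG_OK) → (M_FOLLOW, A_PING)
  (M_FOLLOW, SIG_FULL) → (M_WAIT, A_TURN)
  (M_FOLLOW, SIG_LOW) → (M_PICK, A_PING)
  (M_FOLLOW, SIG_FOUND) → (M_HOME, A_WAIT)  ← event matches
event = SIG_FOUND selects (M_HOME, A_WAIT)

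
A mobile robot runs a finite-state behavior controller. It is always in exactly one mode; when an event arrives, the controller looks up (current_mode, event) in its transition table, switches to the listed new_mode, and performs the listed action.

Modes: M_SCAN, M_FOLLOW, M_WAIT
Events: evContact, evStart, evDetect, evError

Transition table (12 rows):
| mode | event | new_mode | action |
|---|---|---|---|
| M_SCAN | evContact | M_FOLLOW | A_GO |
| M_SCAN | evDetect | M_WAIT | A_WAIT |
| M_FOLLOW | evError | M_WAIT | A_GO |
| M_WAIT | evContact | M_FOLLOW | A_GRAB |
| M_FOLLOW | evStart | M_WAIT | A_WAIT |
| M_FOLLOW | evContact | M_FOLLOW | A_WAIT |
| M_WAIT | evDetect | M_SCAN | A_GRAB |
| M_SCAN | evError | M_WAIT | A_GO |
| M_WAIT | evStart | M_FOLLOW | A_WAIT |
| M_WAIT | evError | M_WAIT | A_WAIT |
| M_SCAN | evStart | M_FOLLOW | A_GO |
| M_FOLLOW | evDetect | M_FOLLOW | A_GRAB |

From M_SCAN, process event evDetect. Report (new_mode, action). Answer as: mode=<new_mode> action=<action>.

mode=M_WAIT action=A_WAIT

current mode = M_SCAN; filter table to that mode:
  (M_SCAN, evContact) → (M_FOLLOW, A_GO)
  (M_SCAN, evDetect) → (M_WAIT, A_WAIT)  ← event matches
  (M_SCAN, evError) → (M_WAIT, A_GO)
  (M_SCAN, evStart) → (M_FOLLOW, A_GO)
event = evDetect selects (M_WAIT, A_WAIT)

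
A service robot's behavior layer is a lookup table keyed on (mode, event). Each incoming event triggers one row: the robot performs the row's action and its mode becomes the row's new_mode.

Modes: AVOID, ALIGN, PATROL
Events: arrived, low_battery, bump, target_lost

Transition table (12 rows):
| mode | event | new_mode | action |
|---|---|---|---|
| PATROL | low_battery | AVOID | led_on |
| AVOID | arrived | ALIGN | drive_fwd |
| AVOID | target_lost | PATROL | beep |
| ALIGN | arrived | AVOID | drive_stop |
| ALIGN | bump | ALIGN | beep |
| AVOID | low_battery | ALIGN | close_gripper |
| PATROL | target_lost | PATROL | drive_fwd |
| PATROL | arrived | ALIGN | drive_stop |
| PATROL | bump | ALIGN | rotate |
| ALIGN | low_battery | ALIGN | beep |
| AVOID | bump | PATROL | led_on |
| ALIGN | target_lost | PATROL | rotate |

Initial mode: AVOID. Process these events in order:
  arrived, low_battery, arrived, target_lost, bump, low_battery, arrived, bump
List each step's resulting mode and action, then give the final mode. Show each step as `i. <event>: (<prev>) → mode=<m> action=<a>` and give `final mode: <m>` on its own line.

1. arrived: (AVOID) → mode=ALIGN action=drive_fwd
2. low_battery: (ALIGN) → mode=ALIGN action=beep
3. arrived: (ALIGN) → mode=AVOID action=drive_stop
4. target_lost: (AVOID) → mode=PATROL action=beep
5. bump: (PATROL) → mode=ALIGN action=rotate
6. low_battery: (ALIGN) → mode=ALIGN action=beep
7. arrived: (ALIGN) → mode=AVOID action=drive_stop
8. bump: (AVOID) → mode=PATROL action=led_on

final mode: PATROL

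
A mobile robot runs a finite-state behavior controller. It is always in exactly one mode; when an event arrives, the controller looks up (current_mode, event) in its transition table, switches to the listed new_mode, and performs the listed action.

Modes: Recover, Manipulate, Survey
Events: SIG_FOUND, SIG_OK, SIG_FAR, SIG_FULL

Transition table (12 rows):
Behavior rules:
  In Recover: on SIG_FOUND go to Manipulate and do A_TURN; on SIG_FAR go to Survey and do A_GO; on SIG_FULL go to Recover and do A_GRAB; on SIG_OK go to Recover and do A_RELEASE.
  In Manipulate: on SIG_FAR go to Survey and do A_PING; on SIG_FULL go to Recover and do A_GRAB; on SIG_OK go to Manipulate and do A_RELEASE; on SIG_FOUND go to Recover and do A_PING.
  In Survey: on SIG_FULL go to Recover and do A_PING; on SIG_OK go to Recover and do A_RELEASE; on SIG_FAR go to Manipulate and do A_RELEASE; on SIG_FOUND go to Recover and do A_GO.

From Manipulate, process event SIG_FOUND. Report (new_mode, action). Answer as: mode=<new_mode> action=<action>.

current mode = Manipulate; filter table to that mode:
  (Manipulate, SIG_FAR) → (Survey, A_PING)
  (Manipulate, SIG_FULL) → (Recover, A_GRAB)
  (Manipulate, SIG_OK) → (Manipulate, A_RELEASE)
  (Manipulate, SIG_FOUND) → (Recover, A_PING)  ← event matches
event = SIG_FOUND selects (Recover, A_PING)

mode=Recover action=A_PING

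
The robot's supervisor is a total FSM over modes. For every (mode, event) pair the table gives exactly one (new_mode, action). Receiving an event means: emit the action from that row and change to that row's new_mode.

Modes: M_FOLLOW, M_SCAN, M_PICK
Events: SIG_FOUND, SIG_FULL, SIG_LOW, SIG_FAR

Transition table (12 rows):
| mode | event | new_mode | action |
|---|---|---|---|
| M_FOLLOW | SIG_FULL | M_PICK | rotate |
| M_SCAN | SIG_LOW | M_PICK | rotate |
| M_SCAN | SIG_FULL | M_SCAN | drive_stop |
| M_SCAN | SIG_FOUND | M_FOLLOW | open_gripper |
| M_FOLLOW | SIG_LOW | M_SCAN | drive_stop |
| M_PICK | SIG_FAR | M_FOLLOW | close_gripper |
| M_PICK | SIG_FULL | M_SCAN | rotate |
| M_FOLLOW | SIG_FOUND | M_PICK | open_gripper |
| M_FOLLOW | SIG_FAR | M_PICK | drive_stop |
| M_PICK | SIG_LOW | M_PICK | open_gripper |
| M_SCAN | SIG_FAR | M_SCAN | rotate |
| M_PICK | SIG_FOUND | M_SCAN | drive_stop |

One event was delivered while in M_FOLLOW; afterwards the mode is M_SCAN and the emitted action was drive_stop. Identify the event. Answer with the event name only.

try SIG_FOUND: (M_FOLLOW, SIG_FOUND) → (M_PICK, open_gripper)
try SIG_FULL: (M_FOLLOW, SIG_FULL) → (M_PICK, rotate)
try SIG_LOW: (M_FOLLOW, SIG_LOW) → (M_SCAN, drive_stop)  ← matches
try SIG_FAR: (M_FOLLOW, SIG_FAR) → (M_PICK, drive_stop)

SIG_LOW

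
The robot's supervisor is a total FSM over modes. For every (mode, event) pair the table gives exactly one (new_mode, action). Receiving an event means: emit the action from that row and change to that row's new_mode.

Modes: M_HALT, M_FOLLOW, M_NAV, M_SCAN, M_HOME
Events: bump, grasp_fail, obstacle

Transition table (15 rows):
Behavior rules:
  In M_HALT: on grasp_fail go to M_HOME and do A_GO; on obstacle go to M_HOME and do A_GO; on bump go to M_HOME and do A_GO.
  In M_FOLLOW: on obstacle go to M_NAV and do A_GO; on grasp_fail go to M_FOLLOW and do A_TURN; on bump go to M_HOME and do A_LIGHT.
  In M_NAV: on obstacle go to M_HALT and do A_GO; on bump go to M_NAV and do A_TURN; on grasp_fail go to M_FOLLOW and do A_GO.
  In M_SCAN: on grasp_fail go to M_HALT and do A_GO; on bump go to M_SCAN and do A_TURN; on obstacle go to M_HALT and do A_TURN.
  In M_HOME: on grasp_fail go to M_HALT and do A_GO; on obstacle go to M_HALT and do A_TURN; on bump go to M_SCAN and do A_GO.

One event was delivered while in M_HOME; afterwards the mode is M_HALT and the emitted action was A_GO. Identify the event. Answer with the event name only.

try bump: (M_HOME, bump) → (M_SCAN, A_GO)
try grasp_fail: (M_HOME, grasp_fail) → (M_HALT, A_GO)  ← matches
try obstacle: (M_HOME, obstacle) → (M_HALT, A_TURN)

grasp_fail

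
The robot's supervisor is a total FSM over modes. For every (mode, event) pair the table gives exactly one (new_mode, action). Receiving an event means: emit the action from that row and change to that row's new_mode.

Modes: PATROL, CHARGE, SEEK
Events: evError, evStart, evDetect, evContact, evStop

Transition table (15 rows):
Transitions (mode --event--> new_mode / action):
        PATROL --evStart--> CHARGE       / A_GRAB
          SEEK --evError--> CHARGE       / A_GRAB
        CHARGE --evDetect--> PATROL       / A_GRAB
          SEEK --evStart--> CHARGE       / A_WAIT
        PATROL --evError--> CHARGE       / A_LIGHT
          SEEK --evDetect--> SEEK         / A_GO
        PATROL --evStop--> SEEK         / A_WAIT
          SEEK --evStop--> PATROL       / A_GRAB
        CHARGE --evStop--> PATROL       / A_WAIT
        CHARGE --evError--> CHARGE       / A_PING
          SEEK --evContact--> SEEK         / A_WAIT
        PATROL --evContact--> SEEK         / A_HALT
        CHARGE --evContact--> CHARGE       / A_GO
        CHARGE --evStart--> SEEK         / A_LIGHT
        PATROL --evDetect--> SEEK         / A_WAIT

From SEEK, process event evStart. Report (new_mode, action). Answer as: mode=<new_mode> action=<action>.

mode=CHARGE action=A_WAIT

current mode = SEEK; filter table to that mode:
  (SEEK, evError) → (CHARGE, A_GRAB)
  (SEEK, evStart) → (CHARGE, A_WAIT)  ← event matches
  (SEEK, evDetect) → (SEEK, A_GO)
  (SEEK, evStop) → (PATROL, A_GRAB)
  (SEEK, evContact) → (SEEK, A_WAIT)
event = evStart selects (CHARGE, A_WAIT)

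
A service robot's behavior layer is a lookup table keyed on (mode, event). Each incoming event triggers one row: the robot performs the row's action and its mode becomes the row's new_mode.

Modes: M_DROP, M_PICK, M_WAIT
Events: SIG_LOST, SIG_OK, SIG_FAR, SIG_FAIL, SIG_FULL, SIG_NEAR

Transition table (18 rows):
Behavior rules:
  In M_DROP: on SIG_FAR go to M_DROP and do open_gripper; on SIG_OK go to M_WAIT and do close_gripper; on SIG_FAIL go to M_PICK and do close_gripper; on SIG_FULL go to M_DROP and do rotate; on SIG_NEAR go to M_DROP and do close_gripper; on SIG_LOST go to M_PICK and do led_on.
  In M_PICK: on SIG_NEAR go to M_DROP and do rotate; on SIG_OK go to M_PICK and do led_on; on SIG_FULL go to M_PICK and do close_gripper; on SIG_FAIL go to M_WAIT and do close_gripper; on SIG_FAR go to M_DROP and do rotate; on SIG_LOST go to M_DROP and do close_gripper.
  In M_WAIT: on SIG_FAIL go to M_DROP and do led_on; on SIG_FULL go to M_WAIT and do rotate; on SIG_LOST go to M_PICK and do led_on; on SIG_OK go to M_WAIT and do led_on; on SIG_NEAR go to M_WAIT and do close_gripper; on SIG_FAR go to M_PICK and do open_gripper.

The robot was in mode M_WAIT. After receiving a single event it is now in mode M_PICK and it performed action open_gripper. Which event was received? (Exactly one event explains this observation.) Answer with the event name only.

try SIG_LOST: (M_WAIT, SIG_LOST) → (M_PICK, led_on)
try SIG_OK: (M_WAIT, SIG_OK) → (M_WAIT, led_on)
try SIG_FAR: (M_WAIT, SIG_FAR) → (M_PICK, open_gripper)  ← matches
try SIG_FAIL: (M_WAIT, SIG_FAIL) → (M_DROP, led_on)
try SIG_FULL: (M_WAIT, SIG_FULL) → (M_WAIT, rotate)
try SIG_NEAR: (M_WAIT, SIG_NEAR) → (M_WAIT, close_gripper)

SIG_FAR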